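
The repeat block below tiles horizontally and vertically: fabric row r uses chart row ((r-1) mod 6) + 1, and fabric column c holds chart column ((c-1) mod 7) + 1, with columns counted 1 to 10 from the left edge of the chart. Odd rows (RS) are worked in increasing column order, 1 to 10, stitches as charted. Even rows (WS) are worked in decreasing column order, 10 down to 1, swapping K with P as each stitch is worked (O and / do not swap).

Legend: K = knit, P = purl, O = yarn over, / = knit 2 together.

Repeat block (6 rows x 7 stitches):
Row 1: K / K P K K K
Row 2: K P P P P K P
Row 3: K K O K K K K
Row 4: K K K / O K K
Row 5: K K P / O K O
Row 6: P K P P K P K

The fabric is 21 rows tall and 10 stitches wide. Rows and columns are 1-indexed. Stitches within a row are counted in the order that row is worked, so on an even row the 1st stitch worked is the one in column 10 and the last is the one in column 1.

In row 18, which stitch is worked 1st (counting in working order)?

Row 18: (18-1) mod 6 = 5, so use chart row 6. Even row -> WS.
Chart row 6 tiled across columns 1-10: P K P P K P K P K P
WS: work from column 10 back to column 1 (reverse the tiled row), swapping K<->P (O and / unchanged).
Row 18 as worked: K P K P K P K K P K
Stitch 1 in working order -> K

Stitch:
K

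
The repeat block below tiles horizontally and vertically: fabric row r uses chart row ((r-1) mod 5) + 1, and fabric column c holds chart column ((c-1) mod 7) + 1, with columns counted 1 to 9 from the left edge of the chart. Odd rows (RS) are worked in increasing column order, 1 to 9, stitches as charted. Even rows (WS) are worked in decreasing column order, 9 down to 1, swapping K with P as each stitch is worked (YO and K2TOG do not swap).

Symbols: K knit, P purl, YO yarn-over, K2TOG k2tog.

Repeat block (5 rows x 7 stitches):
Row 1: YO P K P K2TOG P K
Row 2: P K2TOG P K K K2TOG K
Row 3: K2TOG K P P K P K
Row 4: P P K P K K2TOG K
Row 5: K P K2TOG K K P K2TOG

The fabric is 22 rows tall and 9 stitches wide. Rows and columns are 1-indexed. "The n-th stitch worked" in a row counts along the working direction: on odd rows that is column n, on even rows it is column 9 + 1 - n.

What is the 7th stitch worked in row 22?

Row 22 uses chart row ((22-1) mod 5)+1 = 2. Row 22 is even, so WS.
Chart row 2 tiled across columns 1-9: P K2TOG P K K K2TOG K P K2TOG
WS row: flip the tiled sequence (start at column 9) and apply K<->P; YO and K2TOG stay.
Row 22 as worked: K2TOG K P K2TOG P P K K2TOG K
The 7th stitch worked is K.

== STITCH ==
K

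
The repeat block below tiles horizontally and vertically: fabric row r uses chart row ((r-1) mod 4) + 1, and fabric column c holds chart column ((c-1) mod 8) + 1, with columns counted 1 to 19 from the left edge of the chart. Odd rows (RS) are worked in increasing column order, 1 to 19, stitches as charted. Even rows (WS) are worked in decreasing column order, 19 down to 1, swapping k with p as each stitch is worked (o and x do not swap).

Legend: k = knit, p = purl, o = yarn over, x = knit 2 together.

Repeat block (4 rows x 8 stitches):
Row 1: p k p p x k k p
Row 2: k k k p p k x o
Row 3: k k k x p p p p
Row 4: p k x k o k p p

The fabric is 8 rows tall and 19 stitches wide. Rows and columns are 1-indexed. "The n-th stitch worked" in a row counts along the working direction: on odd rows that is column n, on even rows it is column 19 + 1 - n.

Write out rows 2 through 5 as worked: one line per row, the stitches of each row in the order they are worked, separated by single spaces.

Row 2: chart row 2, WS - tiled (columns 1-19): k k k p p k x o k k k p p k x o k k k; work from column 19 back to 1 with k<->p swapped.
Row 3: chart row 3, RS - tile across columns 1-19 and work as-is.
Row 4: chart row 4, WS - tiled (columns 1-19): p k x k o k p p p k x k o k p p p k x; work from column 19 back to 1 with k<->p swapped.
Row 5: chart row 1, RS - tile across columns 1-19 and work as-is.

Result:
p p p o x p k k p p p o x p k k p p p
k k k x p p p p k k k x p p p p k k k
x p k k k p o p x p k k k p o p x p k
p k p p x k k p p k p p x k k p p k p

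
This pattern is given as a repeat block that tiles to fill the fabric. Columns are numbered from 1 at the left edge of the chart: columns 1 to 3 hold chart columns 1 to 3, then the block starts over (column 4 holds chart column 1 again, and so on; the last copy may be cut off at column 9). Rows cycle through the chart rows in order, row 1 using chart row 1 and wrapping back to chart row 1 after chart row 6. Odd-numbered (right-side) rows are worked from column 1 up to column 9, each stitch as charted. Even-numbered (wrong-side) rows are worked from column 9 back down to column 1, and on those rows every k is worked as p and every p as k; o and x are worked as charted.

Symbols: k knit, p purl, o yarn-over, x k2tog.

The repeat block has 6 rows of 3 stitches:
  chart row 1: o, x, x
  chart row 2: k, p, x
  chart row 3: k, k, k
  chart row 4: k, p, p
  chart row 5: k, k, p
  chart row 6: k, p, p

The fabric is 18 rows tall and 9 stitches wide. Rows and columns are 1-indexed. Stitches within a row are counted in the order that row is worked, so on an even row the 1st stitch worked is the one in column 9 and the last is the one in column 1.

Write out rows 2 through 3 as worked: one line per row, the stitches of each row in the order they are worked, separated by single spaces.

== ROWS AS WORKED ==
x k p x k p x k p
k k k k k k k k k

Derivation:
Row 2: chart row 2, WS - tiled (columns 1-9): k p x k p x k p x; work from column 9 back to 1 with k<->p swapped.
Row 3: chart row 3, RS - tile across columns 1-9 and work as-is.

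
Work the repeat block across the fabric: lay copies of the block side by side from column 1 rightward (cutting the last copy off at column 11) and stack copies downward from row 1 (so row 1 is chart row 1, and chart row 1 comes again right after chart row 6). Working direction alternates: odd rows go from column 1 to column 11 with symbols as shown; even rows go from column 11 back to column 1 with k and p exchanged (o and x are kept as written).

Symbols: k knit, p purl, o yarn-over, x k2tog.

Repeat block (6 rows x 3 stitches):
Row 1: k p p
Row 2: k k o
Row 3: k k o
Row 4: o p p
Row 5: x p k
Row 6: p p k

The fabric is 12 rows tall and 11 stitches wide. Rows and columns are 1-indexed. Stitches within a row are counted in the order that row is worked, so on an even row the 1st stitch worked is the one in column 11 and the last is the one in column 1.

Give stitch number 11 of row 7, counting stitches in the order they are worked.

== STITCH ==
p

Derivation:
For row 7: chart row = ((7-1) mod 6) + 1 = 1; this is a RS (odd) row.
Chart row 1 tiled across columns 1-11: k p p k p p k p p k p
Right side: take the tiled row as-is (worked left to right from column 1).
Stitch 11 in working order -> p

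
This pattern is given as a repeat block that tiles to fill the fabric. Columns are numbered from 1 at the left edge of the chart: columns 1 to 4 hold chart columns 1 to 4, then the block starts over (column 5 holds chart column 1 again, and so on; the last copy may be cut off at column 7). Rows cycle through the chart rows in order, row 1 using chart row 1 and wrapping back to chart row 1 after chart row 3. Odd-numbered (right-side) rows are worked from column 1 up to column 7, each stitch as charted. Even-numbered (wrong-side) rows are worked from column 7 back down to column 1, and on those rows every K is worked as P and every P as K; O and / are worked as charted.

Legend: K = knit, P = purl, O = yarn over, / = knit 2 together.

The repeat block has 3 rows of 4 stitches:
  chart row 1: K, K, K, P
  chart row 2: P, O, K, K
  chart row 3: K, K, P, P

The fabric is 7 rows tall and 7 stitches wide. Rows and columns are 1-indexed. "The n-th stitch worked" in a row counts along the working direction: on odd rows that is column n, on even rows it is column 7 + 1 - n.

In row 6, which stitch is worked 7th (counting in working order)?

For row 6: chart row = ((6-1) mod 3) + 1 = 3; this is a WS (even) row.
Chart row 3 tiled across columns 1-7: K K P P K K P
Wrong side: read the tiled row from column 7 down to 1 and exchange K with P (leave O, /).
Row 6 as worked: K P P K K P P
Counting 7 along the worked row gives P.

Result:
P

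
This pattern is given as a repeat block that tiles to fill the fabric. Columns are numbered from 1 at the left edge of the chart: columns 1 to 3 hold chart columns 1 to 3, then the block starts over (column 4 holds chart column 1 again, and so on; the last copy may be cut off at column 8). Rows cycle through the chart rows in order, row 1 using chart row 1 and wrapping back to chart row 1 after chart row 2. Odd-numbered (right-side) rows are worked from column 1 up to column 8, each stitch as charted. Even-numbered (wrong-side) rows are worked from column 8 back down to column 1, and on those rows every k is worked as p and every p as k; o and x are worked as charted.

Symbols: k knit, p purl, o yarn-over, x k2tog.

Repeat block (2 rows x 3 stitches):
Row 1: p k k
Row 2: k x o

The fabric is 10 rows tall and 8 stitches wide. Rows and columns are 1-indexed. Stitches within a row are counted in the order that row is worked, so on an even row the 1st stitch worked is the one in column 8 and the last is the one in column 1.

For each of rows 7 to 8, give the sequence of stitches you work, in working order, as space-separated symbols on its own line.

== ROWS AS WORKED ==
p k k p k k p k
x p o x p o x p

Derivation:
Row 7: chart row 1, RS - tile across columns 1-8 and work as-is.
Row 8: chart row 2, WS - tiled (columns 1-8): k x o k x o k x; work from column 8 back to 1 with k<->p swapped.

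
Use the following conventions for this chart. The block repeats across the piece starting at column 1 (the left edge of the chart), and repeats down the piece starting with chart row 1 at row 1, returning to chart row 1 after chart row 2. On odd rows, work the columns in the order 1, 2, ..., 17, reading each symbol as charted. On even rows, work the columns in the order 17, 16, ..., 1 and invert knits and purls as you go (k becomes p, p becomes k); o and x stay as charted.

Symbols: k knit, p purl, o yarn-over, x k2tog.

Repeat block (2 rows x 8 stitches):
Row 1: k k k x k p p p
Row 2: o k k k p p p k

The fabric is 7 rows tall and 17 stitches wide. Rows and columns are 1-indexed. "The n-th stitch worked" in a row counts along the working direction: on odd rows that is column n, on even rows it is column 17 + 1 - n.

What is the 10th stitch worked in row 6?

For row 6: chart row = ((6-1) mod 2) + 1 = 2; this is a WS (even) row.
Chart row 2 tiled across columns 1-17: o k k k p p p k o k k k p p p k o
WS row: flip the tiled sequence (start at column 17) and apply k<->p; o and x stay.
Row 6 as worked: o p k k k p p p o p k k k p p p o
Counting 10 along the worked row gives p.

Stitch:
p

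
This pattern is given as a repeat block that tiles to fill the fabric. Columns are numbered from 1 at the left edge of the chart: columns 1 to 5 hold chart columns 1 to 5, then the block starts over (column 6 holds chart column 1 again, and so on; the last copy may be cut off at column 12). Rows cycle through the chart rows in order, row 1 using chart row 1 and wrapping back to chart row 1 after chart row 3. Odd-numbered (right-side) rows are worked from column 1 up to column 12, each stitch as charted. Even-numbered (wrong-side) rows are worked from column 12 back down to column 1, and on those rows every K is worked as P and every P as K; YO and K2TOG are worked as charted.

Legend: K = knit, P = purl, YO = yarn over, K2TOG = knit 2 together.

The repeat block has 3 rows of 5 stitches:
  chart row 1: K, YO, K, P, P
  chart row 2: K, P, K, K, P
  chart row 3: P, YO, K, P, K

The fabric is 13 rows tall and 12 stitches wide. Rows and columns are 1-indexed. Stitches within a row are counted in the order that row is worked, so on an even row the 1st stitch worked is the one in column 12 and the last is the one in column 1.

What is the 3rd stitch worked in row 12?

== STITCH ==
P

Derivation:
Row 12: (12-1) mod 3 = 2, so use chart row 3. Even row -> WS.
Chart row 3 tiled across columns 1-12: P YO K P K P YO K P K P YO
WS row: flip the tiled sequence (start at column 12) and apply K<->P; YO and K2TOG stay.
Row 12 as worked: YO K P K P YO K P K P YO K
Counting 3 along the worked row gives P.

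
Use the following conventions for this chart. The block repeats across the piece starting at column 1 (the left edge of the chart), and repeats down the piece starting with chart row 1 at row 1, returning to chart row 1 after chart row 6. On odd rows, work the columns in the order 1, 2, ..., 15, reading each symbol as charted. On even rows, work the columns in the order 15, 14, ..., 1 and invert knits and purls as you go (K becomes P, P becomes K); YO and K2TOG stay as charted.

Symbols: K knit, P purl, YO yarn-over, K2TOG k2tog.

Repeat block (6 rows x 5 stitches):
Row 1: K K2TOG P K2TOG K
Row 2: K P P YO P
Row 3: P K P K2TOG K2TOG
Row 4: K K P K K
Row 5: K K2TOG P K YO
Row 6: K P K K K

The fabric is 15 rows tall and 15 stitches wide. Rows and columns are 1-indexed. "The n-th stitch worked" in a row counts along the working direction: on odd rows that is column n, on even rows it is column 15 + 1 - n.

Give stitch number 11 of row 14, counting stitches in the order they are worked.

Row 14: (14-1) mod 6 = 1, so use chart row 2. Even row -> WS.
Chart row 2 tiled across columns 1-15: K P P YO P K P P YO P K P P YO P
WS: work from column 15 back to column 1 (reverse the tiled row), swapping K<->P (YO and K2TOG unchanged).
Row 14 as worked: K YO K K P K YO K K P K YO K K P
Stitch 11 in working order -> K

Stitch:
K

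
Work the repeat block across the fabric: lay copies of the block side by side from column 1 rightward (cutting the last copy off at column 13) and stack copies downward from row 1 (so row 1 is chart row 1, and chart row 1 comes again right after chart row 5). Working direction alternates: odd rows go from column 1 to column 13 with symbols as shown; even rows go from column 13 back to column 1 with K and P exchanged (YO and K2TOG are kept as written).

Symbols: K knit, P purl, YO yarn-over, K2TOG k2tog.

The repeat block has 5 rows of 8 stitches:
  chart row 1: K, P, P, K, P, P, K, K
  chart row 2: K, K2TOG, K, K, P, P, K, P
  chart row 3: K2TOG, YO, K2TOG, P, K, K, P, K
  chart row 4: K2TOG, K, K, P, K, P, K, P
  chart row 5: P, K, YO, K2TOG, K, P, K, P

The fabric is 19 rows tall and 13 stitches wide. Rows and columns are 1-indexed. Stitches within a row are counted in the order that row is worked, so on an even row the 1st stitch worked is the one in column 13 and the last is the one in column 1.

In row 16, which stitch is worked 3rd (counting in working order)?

== STITCH ==
K

Derivation:
Row 16 uses chart row ((16-1) mod 5)+1 = 1. Row 16 is even, so WS.
Chart row 1 tiled across columns 1-13: K P P K P P K K K P P K P
WS row: flip the tiled sequence (start at column 13) and apply K<->P; YO and K2TOG stay.
Row 16 as worked: K P K K P P P K K P K K P
The 3rd stitch worked is K.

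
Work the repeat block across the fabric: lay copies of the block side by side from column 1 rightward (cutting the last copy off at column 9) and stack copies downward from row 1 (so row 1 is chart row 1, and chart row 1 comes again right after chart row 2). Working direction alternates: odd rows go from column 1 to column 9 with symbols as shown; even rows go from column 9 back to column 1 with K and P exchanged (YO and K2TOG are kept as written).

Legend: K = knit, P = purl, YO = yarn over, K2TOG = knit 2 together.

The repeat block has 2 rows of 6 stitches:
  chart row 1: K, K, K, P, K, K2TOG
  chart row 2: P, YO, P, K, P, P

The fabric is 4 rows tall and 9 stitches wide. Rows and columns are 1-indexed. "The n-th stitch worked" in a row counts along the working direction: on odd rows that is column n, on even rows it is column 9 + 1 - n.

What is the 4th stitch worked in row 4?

Row 4: (4-1) mod 2 = 1, so use chart row 2. Even row -> WS.
Chart row 2 tiled across columns 1-9: P YO P K P P P YO P
Wrong side: read the tiled row from column 9 down to 1 and exchange K with P (leave YO, K2TOG).
Row 4 as worked: K YO K K K P K YO K
Counting 4 along the worked row gives K.

Result:
K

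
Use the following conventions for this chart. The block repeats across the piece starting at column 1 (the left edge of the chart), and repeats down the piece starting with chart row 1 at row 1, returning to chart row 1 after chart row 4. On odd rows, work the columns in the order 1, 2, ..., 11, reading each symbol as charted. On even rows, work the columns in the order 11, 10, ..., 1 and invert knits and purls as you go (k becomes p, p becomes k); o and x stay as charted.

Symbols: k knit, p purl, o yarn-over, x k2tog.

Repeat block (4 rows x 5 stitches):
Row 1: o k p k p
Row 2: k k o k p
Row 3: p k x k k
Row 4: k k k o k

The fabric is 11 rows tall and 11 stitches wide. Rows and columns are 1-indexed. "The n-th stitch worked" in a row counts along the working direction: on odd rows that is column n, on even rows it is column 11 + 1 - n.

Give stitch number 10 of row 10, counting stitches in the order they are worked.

Row 10: (10-1) mod 4 = 1, so use chart row 2. Even row -> WS.
Chart row 2 tiled across columns 1-11: k k o k p k k o k p k
Wrong side: read the tiled row from column 11 down to 1 and exchange k with p (leave o, x).
Row 10 as worked: p k p o p p k p o p p
Stitch 10 in working order -> p

Stitch:
p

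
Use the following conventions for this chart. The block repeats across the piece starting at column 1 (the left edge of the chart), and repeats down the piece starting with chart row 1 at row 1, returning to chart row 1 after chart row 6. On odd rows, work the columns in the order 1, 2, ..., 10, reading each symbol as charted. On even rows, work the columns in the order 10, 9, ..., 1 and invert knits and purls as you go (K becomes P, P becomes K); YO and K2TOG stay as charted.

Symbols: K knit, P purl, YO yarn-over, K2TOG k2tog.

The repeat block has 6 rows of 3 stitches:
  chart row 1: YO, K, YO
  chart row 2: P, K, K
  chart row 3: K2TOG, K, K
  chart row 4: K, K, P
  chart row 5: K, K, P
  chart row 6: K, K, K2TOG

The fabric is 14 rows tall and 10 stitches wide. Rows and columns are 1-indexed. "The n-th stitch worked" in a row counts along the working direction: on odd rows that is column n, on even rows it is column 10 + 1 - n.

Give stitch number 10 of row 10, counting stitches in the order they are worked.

Stitch:
P

Derivation:
Row 10 uses chart row ((10-1) mod 6)+1 = 4. Row 10 is even, so WS.
Chart row 4 tiled across columns 1-10: K K P K K P K K P K
Wrong side: read the tiled row from column 10 down to 1 and exchange K with P (leave YO, K2TOG).
Row 10 as worked: P K P P K P P K P P
Counting 10 along the worked row gives P.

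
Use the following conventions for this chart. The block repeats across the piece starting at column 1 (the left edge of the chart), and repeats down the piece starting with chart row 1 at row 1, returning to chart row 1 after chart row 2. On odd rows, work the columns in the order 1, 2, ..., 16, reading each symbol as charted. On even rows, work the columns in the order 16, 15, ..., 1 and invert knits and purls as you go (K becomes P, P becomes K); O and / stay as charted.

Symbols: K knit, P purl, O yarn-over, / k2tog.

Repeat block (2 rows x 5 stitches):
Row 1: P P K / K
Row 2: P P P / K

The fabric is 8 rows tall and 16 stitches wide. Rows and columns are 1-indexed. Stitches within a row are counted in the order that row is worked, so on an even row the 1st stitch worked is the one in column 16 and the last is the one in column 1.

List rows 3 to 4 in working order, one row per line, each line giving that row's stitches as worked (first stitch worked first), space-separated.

Rows as worked:
P P K / K P P K / K P P K / K P
K P / K K K P / K K K P / K K K

Derivation:
Row 3: chart row 1, RS - tile across columns 1-16 and work as-is.
Row 4: chart row 2, WS - tiled (columns 1-16): P P P / K P P P / K P P P / K P; work from column 16 back to 1 with K<->P swapped.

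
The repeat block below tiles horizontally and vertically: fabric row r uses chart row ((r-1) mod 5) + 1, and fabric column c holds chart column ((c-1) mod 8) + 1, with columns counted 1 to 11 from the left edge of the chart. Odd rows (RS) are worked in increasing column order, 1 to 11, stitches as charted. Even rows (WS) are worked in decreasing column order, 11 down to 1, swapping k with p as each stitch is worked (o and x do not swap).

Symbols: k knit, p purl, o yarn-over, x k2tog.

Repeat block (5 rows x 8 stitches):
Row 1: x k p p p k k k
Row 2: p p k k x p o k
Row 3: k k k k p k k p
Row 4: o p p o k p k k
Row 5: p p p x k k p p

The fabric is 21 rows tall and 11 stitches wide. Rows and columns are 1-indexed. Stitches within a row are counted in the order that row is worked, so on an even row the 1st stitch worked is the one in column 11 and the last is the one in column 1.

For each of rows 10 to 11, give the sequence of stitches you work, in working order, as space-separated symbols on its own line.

Row 10: chart row 5, WS - tiled (columns 1-11): p p p x k k p p p p p; work from column 11 back to 1 with k<->p swapped.
Row 11: chart row 1, RS - tile across columns 1-11 and work as-is.

Rows as worked:
k k k k k p p x k k k
x k p p p k k k x k p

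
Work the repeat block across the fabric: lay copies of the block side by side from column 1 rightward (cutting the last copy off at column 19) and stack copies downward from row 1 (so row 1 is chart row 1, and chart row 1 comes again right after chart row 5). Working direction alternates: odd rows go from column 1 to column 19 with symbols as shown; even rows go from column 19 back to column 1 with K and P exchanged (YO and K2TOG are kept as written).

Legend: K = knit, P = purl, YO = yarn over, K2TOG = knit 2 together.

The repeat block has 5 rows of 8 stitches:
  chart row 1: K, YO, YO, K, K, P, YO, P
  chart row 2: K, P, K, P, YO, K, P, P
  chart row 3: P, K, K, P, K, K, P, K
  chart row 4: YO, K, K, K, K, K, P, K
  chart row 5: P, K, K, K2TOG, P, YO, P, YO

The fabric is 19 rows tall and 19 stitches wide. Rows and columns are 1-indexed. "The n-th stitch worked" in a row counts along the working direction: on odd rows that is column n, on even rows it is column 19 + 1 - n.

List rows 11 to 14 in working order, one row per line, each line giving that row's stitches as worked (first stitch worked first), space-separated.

Row 11: chart row 1, RS - tile across columns 1-19 and work as-is.
Row 12: chart row 2, WS - tiled (columns 1-19): K P K P YO K P P K P K P YO K P P K P K; work from column 19 back to 1 with K<->P swapped.
Row 13: chart row 3, RS - tile across columns 1-19 and work as-is.
Row 14: chart row 4, WS - tiled (columns 1-19): YO K K K K K P K YO K K K K K P K YO K K; work from column 19 back to 1 with K<->P swapped.

Result:
K YO YO K K P YO P K YO YO K K P YO P K YO YO
P K P K K P YO K P K P K K P YO K P K P
P K K P K K P K P K K P K K P K P K K
P P YO P K P P P P P YO P K P P P P P YO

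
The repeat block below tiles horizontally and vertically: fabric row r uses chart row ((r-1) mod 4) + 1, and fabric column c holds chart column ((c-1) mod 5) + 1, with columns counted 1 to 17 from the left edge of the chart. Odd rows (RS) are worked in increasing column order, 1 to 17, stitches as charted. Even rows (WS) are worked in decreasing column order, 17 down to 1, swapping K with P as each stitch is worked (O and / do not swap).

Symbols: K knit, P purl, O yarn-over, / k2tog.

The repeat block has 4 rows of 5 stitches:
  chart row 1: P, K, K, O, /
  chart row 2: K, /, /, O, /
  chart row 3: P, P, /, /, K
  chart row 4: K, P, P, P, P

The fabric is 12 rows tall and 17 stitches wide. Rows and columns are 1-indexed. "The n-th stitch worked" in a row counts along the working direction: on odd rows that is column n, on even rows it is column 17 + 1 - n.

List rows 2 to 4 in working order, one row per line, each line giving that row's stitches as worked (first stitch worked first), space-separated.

Row 2: chart row 2, WS - tiled (columns 1-17): K / / O / K / / O / K / / O / K /; work from column 17 back to 1 with K<->P swapped.
Row 3: chart row 3, RS - tile across columns 1-17 and work as-is.
Row 4: chart row 4, WS - tiled (columns 1-17): K P P P P K P P P P K P P P P K P; work from column 17 back to 1 with K<->P swapped.

== ROWS AS WORKED ==
/ P / O / / P / O / / P / O / / P
P P / / K P P / / K P P / / K P P
K P K K K K P K K K K P K K K K P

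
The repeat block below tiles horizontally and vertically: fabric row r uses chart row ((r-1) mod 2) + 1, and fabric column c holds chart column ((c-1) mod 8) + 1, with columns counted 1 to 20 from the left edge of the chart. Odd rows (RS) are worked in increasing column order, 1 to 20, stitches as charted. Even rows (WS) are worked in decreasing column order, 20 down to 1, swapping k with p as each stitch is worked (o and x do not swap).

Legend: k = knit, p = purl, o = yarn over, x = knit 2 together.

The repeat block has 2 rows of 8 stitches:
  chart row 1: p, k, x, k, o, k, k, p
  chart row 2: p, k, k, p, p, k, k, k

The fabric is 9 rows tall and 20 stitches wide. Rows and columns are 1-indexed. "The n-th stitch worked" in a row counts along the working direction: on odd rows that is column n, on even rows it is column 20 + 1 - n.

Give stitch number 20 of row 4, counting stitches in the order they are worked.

== STITCH ==
k

Derivation:
For row 4: chart row = ((4-1) mod 2) + 1 = 2; this is a WS (even) row.
Chart row 2 tiled across columns 1-20: p k k p p k k k p k k p p k k k p k k p
WS: work from column 20 back to column 1 (reverse the tiled row), swapping k<->p (o and x unchanged).
Row 4 as worked: k p p k p p p k k p p k p p p k k p p k
Stitch 20 in working order -> k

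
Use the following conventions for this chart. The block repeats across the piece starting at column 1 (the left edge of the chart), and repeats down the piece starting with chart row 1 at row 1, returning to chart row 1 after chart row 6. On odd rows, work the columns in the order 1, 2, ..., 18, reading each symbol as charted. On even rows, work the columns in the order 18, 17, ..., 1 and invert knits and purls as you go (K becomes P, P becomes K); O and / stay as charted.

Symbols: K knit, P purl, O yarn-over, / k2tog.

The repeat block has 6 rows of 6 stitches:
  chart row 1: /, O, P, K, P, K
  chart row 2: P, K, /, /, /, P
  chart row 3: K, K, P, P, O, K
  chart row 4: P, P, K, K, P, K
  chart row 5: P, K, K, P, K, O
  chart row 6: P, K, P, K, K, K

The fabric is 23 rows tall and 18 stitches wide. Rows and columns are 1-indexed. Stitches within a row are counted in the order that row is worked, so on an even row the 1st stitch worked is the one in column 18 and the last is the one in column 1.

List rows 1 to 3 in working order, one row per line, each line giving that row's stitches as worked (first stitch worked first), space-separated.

Result:
/ O P K P K / O P K P K / O P K P K
K / / / P K K / / / P K K / / / P K
K K P P O K K K P P O K K K P P O K

Derivation:
Row 1: chart row 1, RS - tile across columns 1-18 and work as-is.
Row 2: chart row 2, WS - tiled (columns 1-18): P K / / / P P K / / / P P K / / / P; work from column 18 back to 1 with K<->P swapped.
Row 3: chart row 3, RS - tile across columns 1-18 and work as-is.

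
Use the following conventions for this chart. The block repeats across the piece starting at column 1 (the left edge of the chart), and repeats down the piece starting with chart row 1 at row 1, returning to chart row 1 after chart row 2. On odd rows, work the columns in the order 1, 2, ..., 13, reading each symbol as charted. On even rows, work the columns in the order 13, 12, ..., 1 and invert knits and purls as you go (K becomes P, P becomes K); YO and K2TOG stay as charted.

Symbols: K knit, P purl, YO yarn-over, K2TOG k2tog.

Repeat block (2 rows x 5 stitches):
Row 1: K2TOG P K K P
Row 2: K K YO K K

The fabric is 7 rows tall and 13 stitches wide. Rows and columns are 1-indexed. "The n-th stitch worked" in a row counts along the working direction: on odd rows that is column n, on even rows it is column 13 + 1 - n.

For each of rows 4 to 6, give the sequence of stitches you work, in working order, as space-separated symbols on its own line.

Result:
YO P P P P YO P P P P YO P P
K2TOG P K K P K2TOG P K K P K2TOG P K
YO P P P P YO P P P P YO P P

Derivation:
Row 4: chart row 2, WS - tiled (columns 1-13): K K YO K K K K YO K K K K YO; work from column 13 back to 1 with K<->P swapped.
Row 5: chart row 1, RS - tile across columns 1-13 and work as-is.
Row 6: chart row 2, WS - tiled (columns 1-13): K K YO K K K K YO K K K K YO; work from column 13 back to 1 with K<->P swapped.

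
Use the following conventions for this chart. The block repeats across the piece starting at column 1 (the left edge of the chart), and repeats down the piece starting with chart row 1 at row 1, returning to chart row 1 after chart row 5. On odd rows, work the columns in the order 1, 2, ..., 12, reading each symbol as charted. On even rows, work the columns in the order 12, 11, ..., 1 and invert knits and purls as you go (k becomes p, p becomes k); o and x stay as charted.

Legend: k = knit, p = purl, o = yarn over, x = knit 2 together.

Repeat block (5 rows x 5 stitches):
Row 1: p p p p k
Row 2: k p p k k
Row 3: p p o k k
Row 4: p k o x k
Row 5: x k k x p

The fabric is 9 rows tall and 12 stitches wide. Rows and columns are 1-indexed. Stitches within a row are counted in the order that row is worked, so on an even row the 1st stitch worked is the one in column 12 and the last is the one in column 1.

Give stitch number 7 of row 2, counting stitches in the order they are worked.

Row 2 uses chart row ((2-1) mod 5)+1 = 2. Row 2 is even, so WS.
Chart row 2 tiled across columns 1-12: k p p k k k p p k k k p
WS row: flip the tiled sequence (start at column 12) and apply k<->p; o and x stay.
Row 2 as worked: k p p p k k p p p k k p
The 7th stitch worked is p.

Stitch:
p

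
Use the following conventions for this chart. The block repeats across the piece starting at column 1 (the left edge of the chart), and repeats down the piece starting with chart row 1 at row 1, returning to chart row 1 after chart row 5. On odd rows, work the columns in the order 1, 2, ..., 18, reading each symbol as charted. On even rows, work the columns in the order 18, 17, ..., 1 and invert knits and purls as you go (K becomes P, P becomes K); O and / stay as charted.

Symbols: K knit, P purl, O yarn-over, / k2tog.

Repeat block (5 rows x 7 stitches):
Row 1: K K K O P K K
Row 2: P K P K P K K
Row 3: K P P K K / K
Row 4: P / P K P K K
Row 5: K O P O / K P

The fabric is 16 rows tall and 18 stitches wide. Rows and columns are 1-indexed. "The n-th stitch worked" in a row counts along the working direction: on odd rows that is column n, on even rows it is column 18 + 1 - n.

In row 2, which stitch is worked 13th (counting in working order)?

Row 2: (2-1) mod 5 = 1, so use chart row 2. Even row -> WS.
Chart row 2 tiled across columns 1-18: P K P K P K K P K P K P K K P K P K
WS row: flip the tiled sequence (start at column 18) and apply K<->P; O and / stay.
Row 2 as worked: P K P K P P K P K P K P P K P K P K
Stitch 13 in working order -> P

Stitch:
P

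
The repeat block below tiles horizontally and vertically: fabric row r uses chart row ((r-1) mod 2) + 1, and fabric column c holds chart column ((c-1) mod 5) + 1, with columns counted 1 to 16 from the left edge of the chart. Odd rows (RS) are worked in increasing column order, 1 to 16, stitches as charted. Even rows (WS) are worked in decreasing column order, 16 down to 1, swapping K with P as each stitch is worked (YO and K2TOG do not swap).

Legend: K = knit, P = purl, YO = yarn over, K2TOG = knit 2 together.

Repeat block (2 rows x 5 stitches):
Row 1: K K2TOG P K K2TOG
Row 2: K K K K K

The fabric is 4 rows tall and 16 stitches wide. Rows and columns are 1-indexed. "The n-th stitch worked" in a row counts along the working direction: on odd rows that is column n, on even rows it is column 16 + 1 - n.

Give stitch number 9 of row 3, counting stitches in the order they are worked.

Row 3 uses chart row ((3-1) mod 2)+1 = 1. Row 3 is odd, so RS.
Chart row 1 tiled across columns 1-16: K K2TOG P K K2TOG K K2TOG P K K2TOG K K2TOG P K K2TOG K
RS: work column 1 to column 16, symbols as charted — the tiled row is the row as worked.
Counting 9 along the worked row gives K.

Stitch:
K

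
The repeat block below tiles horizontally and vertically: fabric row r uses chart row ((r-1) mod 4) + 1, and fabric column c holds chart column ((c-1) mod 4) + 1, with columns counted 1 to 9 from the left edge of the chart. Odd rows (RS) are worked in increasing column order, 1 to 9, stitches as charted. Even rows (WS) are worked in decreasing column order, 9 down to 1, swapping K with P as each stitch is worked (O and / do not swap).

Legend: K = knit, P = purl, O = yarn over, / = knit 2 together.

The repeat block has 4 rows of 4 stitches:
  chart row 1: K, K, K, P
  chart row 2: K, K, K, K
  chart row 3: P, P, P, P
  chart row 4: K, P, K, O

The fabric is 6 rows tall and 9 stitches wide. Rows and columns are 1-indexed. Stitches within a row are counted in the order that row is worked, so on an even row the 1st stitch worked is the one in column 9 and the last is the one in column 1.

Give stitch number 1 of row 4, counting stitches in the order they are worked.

Row 4 uses chart row ((4-1) mod 4)+1 = 4. Row 4 is even, so WS.
Chart row 4 tiled across columns 1-9: K P K O K P K O K
WS: work from column 9 back to column 1 (reverse the tiled row), swapping K<->P (O and / unchanged).
Row 4 as worked: P O P K P O P K P
Counting 1 along the worked row gives P.

== STITCH ==
P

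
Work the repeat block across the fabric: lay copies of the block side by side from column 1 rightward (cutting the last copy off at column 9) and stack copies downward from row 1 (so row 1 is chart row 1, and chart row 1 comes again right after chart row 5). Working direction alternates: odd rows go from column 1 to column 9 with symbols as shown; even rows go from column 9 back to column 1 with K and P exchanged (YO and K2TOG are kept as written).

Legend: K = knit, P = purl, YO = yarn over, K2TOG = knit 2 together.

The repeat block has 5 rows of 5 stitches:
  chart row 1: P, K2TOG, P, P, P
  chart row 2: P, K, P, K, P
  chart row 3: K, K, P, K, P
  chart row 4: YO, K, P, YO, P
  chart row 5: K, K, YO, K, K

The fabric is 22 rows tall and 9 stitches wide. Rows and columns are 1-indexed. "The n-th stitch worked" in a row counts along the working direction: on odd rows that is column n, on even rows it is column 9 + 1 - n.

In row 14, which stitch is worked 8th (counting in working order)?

== STITCH ==
P

Derivation:
Row 14: (14-1) mod 5 = 3, so use chart row 4. Even row -> WS.
Chart row 4 tiled across columns 1-9: YO K P YO P YO K P YO
Wrong side: read the tiled row from column 9 down to 1 and exchange K with P (leave YO, K2TOG).
Row 14 as worked: YO K P YO K YO K P YO
Counting 8 along the worked row gives P.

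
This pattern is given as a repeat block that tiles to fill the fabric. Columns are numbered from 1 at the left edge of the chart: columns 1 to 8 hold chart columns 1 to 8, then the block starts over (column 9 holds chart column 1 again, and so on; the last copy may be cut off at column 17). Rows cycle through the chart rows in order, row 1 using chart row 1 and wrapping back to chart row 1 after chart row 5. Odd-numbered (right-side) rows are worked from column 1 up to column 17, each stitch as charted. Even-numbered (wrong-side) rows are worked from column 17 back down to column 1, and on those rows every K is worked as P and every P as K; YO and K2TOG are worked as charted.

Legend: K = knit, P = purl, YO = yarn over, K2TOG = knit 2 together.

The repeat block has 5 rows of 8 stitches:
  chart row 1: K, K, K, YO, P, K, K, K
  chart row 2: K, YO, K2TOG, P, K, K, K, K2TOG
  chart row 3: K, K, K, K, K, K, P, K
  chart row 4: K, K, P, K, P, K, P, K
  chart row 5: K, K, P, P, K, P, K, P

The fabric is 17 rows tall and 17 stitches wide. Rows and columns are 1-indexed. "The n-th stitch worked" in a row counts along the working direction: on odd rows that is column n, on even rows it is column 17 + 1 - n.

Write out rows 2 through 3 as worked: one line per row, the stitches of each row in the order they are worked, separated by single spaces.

Row 2: chart row 2, WS - tiled (columns 1-17): K YO K2TOG P K K K K2TOG K YO K2TOG P K K K K2TOG K; work from column 17 back to 1 with K<->P swapped.
Row 3: chart row 3, RS - tile across columns 1-17 and work as-is.

Rows as worked:
P K2TOG P P P K K2TOG YO P K2TOG P P P K K2TOG YO P
K K K K K K P K K K K K K K P K K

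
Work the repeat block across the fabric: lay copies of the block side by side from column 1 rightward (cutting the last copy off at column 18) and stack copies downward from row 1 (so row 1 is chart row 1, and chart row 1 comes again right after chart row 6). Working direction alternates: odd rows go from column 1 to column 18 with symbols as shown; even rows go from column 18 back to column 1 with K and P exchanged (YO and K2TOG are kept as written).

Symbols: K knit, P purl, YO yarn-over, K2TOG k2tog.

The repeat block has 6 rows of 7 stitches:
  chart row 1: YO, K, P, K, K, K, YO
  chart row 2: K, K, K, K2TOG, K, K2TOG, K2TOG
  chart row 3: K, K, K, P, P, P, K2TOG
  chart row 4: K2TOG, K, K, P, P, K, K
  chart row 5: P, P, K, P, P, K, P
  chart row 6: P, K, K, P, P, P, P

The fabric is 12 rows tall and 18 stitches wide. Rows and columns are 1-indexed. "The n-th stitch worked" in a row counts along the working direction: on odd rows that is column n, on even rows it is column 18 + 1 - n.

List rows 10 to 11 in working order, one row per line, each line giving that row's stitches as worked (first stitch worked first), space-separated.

Result:
K P P K2TOG P P K K P P K2TOG P P K K P P K2TOG
P P K P P K P P P K P P K P P P K P

Derivation:
Row 10: chart row 4, WS - tiled (columns 1-18): K2TOG K K P P K K K2TOG K K P P K K K2TOG K K P; work from column 18 back to 1 with K<->P swapped.
Row 11: chart row 5, RS - tile across columns 1-18 and work as-is.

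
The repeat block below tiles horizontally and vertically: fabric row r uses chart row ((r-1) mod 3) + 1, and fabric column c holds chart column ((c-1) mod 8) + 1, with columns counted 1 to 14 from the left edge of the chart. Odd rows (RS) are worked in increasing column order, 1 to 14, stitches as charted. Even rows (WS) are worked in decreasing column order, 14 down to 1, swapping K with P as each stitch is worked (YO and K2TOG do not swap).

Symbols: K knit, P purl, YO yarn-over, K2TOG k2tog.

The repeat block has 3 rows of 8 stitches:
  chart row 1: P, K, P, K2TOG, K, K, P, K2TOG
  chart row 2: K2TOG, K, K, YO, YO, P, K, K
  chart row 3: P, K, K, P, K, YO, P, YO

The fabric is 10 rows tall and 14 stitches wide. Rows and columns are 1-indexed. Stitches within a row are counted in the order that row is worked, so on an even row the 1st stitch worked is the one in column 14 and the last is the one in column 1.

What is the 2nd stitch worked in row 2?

Row 2: (2-1) mod 3 = 1, so use chart row 2. Even row -> WS.
Chart row 2 tiled across columns 1-14: K2TOG K K YO YO P K K K2TOG K K YO YO P
WS: work from column 14 back to column 1 (reverse the tiled row), swapping K<->P (YO and K2TOG unchanged).
Row 2 as worked: K YO YO P P K2TOG P P K YO YO P P K2TOG
Counting 2 along the worked row gives YO.

Result:
YO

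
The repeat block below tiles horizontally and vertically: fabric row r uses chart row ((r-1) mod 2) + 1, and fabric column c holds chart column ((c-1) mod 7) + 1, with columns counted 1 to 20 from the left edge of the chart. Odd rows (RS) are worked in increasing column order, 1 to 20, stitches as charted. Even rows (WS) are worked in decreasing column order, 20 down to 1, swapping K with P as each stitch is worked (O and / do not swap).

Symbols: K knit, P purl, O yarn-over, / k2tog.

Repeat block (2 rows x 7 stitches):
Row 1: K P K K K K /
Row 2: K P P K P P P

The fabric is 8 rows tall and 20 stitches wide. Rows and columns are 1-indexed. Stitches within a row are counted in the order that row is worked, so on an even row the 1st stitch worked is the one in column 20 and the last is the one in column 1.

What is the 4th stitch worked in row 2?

Row 2: (2-1) mod 2 = 1, so use chart row 2. Even row -> WS.
Chart row 2 tiled across columns 1-20: K P P K P P P K P P K P P P K P P K P P
WS row: flip the tiled sequence (start at column 20) and apply K<->P; O and / stay.
Row 2 as worked: K K P K K P K K K P K K P K K K P K K P
The 4th stitch worked is K.

Result:
K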